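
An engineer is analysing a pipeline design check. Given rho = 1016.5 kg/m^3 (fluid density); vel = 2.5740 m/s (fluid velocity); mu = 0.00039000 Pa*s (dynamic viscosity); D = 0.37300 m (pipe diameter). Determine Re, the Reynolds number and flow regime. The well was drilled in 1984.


Step 1: Re = rho*vel*D/mu = 1016.5*2.574*0.373/0.00039 = 2.5024e+06
Step 2: Re = 2.5024e+06 > 4000, so flow is turbulent.
Re = 2.5024e+06 (turbulent)


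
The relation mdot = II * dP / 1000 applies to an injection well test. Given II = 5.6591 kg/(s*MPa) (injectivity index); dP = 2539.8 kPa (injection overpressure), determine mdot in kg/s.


mdot = II * dP / 1000
mdot = 5.6591 * 2539.8 / 1000
mdot = 14.373 kg/s


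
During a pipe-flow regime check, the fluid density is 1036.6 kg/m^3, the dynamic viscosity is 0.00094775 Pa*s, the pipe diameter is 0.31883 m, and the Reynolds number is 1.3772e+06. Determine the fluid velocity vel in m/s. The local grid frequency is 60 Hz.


vel = Re * mu / (rho * D)
vel = 1.3772e+06 * 0.00094775 / (1036.6 * 0.31883)
vel = 3.9493 m/s


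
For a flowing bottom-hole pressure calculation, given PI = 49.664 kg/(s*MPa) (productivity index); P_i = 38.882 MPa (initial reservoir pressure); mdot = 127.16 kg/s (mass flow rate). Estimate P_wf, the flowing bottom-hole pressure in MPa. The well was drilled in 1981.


P_wf = P_i - mdot / PI
P_wf = 38.882 - 127.16 / 49.664
P_wf = 36.322 MPa


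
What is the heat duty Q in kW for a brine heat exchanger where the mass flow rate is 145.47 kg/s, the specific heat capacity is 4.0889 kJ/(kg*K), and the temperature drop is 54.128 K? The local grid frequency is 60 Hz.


Q = mdot * cp * dT / 1000
Q = 145.47 * 4.0889 * 54.128 / 1000
Q = 32.19600 MW
Convert: 32.19600 MW * 1000.0 = 32196 kW
Q = 32196 kW


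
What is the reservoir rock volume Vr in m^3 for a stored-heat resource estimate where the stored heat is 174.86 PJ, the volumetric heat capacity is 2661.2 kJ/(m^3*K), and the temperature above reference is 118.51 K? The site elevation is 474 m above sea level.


Vr = Q_s * 1e12 / (rhoc * dT)
Vr = 174.86 * 1e12 / (2661.2 * 118.51)
Vr = 5.5444e+08 m^3


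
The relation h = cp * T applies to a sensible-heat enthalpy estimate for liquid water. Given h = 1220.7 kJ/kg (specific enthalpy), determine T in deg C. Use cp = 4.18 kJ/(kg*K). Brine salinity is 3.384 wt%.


T = h / cp
T = 1220.7 / 4.18
T = 292.03 deg C


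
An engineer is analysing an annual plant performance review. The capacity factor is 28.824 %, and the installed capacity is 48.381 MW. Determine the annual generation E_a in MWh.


E_a = CF / 100 * cap * 8760
E_a = 28.824 / 100 * 48.381 * 8760
E_a = 1.2216e+05 MWh


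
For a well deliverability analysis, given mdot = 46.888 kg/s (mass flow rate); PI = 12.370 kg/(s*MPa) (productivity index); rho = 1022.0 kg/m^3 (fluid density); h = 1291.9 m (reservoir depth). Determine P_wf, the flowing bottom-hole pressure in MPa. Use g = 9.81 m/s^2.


Step 1: P_i = rho*g*h/1e6 = 1022.0*9.81*1291.9/1e6 = 12.95236 MPa
Step 2: P_wf = P_i - mdot/PI = 12.95236 - 46.888/12.37 = 9.1619 MPa
P_wf = 9.1619 MPa


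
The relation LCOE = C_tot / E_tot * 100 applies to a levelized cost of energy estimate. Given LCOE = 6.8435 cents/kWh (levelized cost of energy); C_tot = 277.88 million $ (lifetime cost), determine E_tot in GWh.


E_tot = C_tot / LCOE * 100
E_tot = 277.88 / 6.8435 * 100
E_tot = 4060.5 GWh


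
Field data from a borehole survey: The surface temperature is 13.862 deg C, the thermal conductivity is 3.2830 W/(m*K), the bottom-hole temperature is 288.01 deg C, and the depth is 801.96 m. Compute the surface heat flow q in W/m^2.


Step 1: grad = (T_d - T_surf)/d * 1000 = (288.01 - 13.862)/801.96 * 1000 = 341.8475 deg C/km
Step 2: q = k * grad / 1000 = 3.283 * 341.8475 / 1000 = 1.1223 W/m^2
q = 1.1223 W/m^2


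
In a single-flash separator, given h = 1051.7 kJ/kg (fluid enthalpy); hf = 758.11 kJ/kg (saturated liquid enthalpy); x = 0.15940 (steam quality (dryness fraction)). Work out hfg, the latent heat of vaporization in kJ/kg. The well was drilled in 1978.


hfg = (h - hf) / x
hfg = (1051.7 - 758.11) / 0.15940
hfg = 1841.8 kJ/kg


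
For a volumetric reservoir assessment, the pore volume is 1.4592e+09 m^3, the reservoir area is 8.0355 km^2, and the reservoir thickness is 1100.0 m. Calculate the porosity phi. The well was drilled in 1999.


phi = Vp / (A * 1e6 * hr)
phi = 1.4592e+09 / (8.0355 * 1e6 * 1100.0)
phi = 0.16509


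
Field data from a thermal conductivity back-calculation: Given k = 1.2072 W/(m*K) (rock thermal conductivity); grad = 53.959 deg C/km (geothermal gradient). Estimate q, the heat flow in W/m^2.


q = k * grad / 1000
q = 1.2072 * 53.959 / 1000
q = 0.065139 W/m^2


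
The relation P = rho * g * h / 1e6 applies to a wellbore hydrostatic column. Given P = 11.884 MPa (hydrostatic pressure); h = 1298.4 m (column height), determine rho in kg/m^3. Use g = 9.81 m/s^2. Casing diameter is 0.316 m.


rho = P * 1e6 / (g * h)
rho = 11.884 * 1e6 / (9.81 * 1298.4)
rho = 933.01 kg/m^3


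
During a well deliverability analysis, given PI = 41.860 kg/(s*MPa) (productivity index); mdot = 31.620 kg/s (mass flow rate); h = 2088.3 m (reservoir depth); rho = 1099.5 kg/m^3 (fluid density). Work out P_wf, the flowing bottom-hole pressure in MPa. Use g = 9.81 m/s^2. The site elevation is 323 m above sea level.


Step 1: P_i = rho*g*h/1e6 = 1099.5*9.81*2088.3/1e6 = 22.52460 MPa
Step 2: P_wf = P_i - mdot/PI = 22.52460 - 31.62/41.86 = 21.769 MPa
P_wf = 21.769 MPa


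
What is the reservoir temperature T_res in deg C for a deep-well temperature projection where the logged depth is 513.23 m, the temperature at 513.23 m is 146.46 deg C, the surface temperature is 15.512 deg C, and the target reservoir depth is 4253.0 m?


Step 1: grad = (T_d1 - T_surf)/d1 * 1000 = (146.46 - 15.512)/513.23 * 1000 = 255.1449 deg C/km
Step 2: T_res = T_surf + grad*d2/1000 = 15.512 + 255.1449*4253.0/1000 = 1100.6 deg C
T_res = 1100.6 deg C


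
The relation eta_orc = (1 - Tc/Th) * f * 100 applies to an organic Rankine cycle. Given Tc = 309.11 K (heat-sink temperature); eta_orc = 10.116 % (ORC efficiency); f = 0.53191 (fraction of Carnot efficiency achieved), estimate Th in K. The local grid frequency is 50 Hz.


Th = Tc / (1 - (eta_orc/100)/f)
Th = 309.11 / (1 - (10.116/100)/0.53191)
Th = 381.70 K


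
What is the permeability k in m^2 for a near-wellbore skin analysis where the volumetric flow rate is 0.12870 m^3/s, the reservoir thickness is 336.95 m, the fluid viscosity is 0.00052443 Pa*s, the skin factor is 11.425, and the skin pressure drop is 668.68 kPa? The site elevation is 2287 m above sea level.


k = S*q*mu / (2*pi*dP_s*1000*hr)
k = 11.425*0.12870*0.00052443 / (2*pi*668.68*1000*336.95)
k = 5.4470e-13 m^2


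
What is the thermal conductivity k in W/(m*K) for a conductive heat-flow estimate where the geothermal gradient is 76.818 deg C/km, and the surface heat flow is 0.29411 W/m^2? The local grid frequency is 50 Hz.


k = q * 1000 / grad
k = 0.29411 * 1000 / 76.818
k = 3.8287 W/(m*K)


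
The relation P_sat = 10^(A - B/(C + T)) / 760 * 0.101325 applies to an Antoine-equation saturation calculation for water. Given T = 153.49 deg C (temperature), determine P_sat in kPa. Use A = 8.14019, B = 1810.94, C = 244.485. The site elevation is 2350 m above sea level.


P_sat = 10^(A - B/(C + T)) / 760 * 0.101325
P_sat = 10^(8.14019 - 1810.94/(244.485 + 153.49)) / 760 * 0.101325
P_sat = 0.5184498 MPa
Convert: 0.5184498 MPa * 1000.0 = 518.45 kPa
P_sat = 518.45 kPa


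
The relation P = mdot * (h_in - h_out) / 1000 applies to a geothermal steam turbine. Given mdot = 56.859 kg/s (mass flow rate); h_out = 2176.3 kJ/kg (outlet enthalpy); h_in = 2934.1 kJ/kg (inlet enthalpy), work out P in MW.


P = mdot * (h_in - h_out) / 1000
P = 56.859 * (2934.1 - 2176.3) / 1000
P = 43.088 MW


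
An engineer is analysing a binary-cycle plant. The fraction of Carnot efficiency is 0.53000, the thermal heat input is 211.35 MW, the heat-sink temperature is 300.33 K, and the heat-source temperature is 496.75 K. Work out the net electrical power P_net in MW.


Step 1: eta = (1 - Tc/Th)*f = (1 - 300.33/496.75)*0.53 = 0.2095674
Step 2: P_net = eta * Q_in = 0.2095674 * 211.35 = 44.292 MW
P_net = 44.292 MW


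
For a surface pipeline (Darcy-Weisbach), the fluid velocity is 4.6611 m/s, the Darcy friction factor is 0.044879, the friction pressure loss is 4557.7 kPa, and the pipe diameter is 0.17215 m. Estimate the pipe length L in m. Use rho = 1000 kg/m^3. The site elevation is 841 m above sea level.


L = dP*1000*D / (f*rho*vel^2/2)
L = 4557.7*1000*0.17215 / (0.044879*1000*4.6611^2/2)
L = 1609.4 m


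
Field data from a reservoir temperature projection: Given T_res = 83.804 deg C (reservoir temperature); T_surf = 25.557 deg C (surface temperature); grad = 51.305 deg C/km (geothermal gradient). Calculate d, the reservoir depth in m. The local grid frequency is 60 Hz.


d = (T_res - T_surf) / grad * 1000
d = (83.804 - 25.557) / 51.305 * 1000
d = 1135.3 m


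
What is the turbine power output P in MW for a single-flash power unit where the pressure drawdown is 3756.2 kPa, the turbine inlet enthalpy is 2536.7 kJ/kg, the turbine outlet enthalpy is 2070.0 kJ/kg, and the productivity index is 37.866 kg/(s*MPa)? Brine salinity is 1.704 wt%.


Step 1: mdot = PI * dP / 1000 = 37.866 * 3756.2 / 1000 = 142.2323 kg/s
Step 2: P = mdot*(h_in - h_out)/1000 = 142.2323*(2536.7 - 2070.0)/1000 = 66.380 MW
P = 66.380 MW


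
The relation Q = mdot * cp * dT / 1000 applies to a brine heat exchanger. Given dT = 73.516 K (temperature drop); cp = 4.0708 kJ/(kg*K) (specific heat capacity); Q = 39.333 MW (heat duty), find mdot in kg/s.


mdot = Q * 1000 / (cp * dT)
mdot = 39.333 * 1000 / (4.0708 * 73.516)
mdot = 131.43 kg/s


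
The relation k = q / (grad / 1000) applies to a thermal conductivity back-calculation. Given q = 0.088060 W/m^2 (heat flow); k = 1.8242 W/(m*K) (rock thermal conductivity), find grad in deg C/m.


grad = q / k * 1000
grad = 0.088060 / 1.8242 * 1000
grad = 48.27322 deg C/km
Convert: 48.27322 deg C/km * 0.001 = 0.048273 deg C/m
grad = 0.048273 deg C/m


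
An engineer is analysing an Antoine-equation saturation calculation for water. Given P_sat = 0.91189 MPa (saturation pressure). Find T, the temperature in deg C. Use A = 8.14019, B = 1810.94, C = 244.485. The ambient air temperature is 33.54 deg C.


T = B / (A - log10(P_sat * 760 / 0.101325)) - C
T = 1810.94 / (8.14019 - log10(0.91189 * 760 / 0.101325)) - 244.485
T = 176.16 deg C


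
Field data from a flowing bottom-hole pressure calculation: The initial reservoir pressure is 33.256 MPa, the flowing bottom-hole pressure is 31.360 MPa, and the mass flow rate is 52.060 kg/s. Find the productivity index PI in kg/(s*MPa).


PI = mdot / (P_i - P_wf)
PI = 52.060 / (33.256 - 31.360)
PI = 27.458 kg/(s*MPa)


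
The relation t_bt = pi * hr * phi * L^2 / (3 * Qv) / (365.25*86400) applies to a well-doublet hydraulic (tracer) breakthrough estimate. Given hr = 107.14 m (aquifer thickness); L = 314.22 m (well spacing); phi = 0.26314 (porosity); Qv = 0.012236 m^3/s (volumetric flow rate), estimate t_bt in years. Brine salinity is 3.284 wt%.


t_bt = pi * hr * phi * L^2 / (3 * Qv) / (365.25*86400)
t_bt = pi * 107.14 * 0.26314 * 314.22^2 / (3 * 0.012236) / (365.25*86400)
t_bt = 7.5490 years


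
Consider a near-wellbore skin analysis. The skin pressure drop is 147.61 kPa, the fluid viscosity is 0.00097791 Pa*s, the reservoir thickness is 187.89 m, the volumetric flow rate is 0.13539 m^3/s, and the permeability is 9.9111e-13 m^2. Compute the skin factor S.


S = dP_s * 1000 * 2*pi*k*hr / (q*mu)
S = 147.61 * 1000 * 2*pi*9.9111e-13*187.89 / (0.13539*0.00097791)
S = 1.3045


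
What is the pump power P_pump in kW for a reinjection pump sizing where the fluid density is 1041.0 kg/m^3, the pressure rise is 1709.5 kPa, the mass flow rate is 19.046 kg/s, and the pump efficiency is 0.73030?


P_pump = mdot * dP / (rho * eta)
P_pump = 19.046 * 1709.5 / (1041.0 * 0.73030)
P_pump = 42.827 kW


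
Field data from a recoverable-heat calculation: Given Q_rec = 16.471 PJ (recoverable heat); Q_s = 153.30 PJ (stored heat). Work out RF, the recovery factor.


RF = Q_rec / Q_s
RF = 16.471 / 153.30
RF = 0.10744


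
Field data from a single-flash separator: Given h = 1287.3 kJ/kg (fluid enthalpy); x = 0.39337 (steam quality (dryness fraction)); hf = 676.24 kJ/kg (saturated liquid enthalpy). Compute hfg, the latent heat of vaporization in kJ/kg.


hfg = (h - hf) / x
hfg = (1287.3 - 676.24) / 0.39337
hfg = 1553.4 kJ/kg


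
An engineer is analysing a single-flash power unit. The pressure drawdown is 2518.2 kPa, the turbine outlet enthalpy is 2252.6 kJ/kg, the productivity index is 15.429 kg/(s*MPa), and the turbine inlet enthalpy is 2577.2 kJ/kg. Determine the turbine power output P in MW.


Step 1: mdot = PI * dP / 1000 = 15.429 * 2518.2 / 1000 = 38.85331 kg/s
Step 2: P = mdot*(h_in - h_out)/1000 = 38.85331*(2577.2 - 2252.6)/1000 = 12.612 MW
P = 12.612 MW


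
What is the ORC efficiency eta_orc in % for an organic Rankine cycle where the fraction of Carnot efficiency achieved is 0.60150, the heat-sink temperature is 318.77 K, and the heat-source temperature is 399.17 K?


eta_orc = (1 - Tc/Th) * f * 100
eta_orc = (1 - 318.77/399.17) * 0.60150 * 100
eta_orc = 12.115 %


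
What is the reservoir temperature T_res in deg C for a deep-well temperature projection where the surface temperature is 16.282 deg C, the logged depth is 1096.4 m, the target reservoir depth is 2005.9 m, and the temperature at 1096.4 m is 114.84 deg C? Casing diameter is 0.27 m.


Step 1: grad = (T_d1 - T_surf)/d1 * 1000 = (114.84 - 16.282)/1096.4 * 1000 = 89.89238 deg C/km
Step 2: T_res = T_surf + grad*d2/1000 = 16.282 + 89.89238*2005.9/1000 = 196.60 deg C
T_res = 196.60 deg C


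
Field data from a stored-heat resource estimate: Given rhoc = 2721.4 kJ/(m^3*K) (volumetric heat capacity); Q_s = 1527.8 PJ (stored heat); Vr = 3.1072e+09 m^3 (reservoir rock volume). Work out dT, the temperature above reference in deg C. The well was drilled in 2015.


dT = Q_s * 1e12 / (Vr * rhoc)
dT = 1527.8 * 1e12 / (3.1072e+09 * 2721.4)
dT = 180.6779 K
Convert (temperature difference, 1 K = 1 deg C): 180.6779 K = 180.6779 deg C
dT = 180.68 deg C


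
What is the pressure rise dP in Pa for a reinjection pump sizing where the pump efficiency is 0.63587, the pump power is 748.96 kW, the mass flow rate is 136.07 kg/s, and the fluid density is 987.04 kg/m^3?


dP = P_pump * rho * eta / mdot
dP = 748.96 * 987.04 * 0.63587 / 136.07
dP = 3454.612 kPa
Convert: 3454.612 kPa * 1000.0 = 3.4546e+06 Pa
dP = 3.4546e+06 Pa


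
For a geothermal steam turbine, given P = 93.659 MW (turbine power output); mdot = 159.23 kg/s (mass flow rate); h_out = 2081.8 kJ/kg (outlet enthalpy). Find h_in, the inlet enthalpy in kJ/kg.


h_in = h_out + P * 1000 / mdot
h_in = 2081.8 + 93.659 * 1000 / 159.23
h_in = 2670.0 kJ/kg


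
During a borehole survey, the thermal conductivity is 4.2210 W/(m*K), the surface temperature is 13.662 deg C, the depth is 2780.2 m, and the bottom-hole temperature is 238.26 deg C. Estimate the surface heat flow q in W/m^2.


Step 1: grad = (T_d - T_surf)/d * 1000 = (238.26 - 13.662)/2780.2 * 1000 = 80.78484 deg C/km
Step 2: q = k * grad / 1000 = 4.221 * 80.78484 / 1000 = 0.34099 W/m^2
q = 0.34099 W/m^2


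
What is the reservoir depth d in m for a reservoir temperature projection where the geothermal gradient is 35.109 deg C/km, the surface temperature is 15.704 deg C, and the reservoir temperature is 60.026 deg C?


d = (T_res - T_surf) / grad * 1000
d = (60.026 - 15.704) / 35.109 * 1000
d = 1262.4 m


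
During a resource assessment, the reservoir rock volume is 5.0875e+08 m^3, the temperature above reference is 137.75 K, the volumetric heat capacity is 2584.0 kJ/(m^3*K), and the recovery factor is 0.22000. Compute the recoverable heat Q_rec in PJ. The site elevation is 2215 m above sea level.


Step 1: Q_s = Vr*rhoc*dT/1e12 = 5.0875e+08*2584.0*137.75/1e12 = 181.0875 PJ
Step 2: Q_rec = Q_s * RF = 181.0875 * 0.22 = 39.839 PJ
Q_rec = 39.839 PJ


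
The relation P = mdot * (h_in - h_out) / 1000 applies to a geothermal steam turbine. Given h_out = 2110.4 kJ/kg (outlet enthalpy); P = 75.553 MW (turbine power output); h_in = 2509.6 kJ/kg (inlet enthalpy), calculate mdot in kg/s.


mdot = P * 1000 / (h_in - h_out)
mdot = 75.553 * 1000 / (2509.6 - 2110.4)
mdot = 189.26 kg/s


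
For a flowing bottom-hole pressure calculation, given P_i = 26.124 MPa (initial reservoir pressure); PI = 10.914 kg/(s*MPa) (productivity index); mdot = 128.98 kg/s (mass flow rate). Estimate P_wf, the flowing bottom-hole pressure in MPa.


P_wf = P_i - mdot / PI
P_wf = 26.124 - 128.98 / 10.914
P_wf = 14.306 MPa


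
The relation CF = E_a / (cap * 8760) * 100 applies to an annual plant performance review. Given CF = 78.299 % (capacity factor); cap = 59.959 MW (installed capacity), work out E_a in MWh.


E_a = CF / 100 * cap * 8760
E_a = 78.299 / 100 * 59.959 * 8760
E_a = 4.1126e+05 MWh


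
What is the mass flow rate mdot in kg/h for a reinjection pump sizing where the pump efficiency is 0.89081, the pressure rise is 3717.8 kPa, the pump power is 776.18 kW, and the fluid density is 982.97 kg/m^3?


mdot = P_pump * rho * eta / dP
mdot = 776.18 * 982.97 * 0.89081 / 3717.8
mdot = 182.8108 kg/s
Convert: 182.8108 kg/s * 3600.0 = 6.5812e+05 kg/h
mdot = 6.5812e+05 kg/h


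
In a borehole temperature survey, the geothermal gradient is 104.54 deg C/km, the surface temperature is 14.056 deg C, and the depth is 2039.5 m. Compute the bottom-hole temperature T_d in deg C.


T_d = T_surf + grad * d / 1000
T_d = 14.056 + 104.54 * 2039.5 / 1000
T_d = 227.27 deg C


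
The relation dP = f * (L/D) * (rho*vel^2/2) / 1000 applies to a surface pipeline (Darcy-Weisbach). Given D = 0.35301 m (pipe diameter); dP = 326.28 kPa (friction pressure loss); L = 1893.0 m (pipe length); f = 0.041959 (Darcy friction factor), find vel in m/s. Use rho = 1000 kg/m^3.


vel = sqrt(dP*1000*2*D / (f*L*rho))
vel = sqrt(326.28*1000*2*0.35301 / (0.041959*1893.0*1000))
vel = 1.7030 m/s


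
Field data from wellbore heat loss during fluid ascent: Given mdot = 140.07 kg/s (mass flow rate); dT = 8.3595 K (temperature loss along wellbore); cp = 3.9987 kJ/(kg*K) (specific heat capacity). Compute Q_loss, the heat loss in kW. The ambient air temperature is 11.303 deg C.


Q_loss = mdot * cp * dT
Q_loss = 140.07 * 3.9987 * 8.3595
Q_loss = 4682.1 kW


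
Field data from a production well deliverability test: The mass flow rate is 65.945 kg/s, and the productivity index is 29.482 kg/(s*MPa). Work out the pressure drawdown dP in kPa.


dP = mdot * 1000 / PI
dP = 65.945 * 1000 / 29.482
dP = 2236.8 kPa


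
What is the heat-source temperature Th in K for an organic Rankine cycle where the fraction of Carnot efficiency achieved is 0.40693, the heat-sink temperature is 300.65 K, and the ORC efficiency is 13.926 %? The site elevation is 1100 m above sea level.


Th = Tc / (1 - (eta_orc/100)/f)
Th = 300.65 / (1 - (13.926/100)/0.40693)
Th = 457.07 K


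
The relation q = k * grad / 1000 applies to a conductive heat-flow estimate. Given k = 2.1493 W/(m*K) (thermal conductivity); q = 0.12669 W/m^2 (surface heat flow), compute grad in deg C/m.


grad = q * 1000 / k
grad = 0.12669 * 1000 / 2.1493
grad = 58.94477 deg C/km
Convert: 58.94477 deg C/km * 0.001 = 0.058945 deg C/m
grad = 0.058945 deg C/m


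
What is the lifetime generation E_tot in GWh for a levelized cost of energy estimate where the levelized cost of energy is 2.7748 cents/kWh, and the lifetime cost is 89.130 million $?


E_tot = C_tot / LCOE * 100
E_tot = 89.130 / 2.7748 * 100
E_tot = 3212.1 GWh


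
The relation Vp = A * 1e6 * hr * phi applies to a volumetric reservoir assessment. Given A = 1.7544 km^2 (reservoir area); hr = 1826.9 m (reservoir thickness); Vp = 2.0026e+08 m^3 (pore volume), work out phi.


phi = Vp / (A * 1e6 * hr)
phi = 2.0026e+08 / (1.7544 * 1e6 * 1826.9)
phi = 0.062481


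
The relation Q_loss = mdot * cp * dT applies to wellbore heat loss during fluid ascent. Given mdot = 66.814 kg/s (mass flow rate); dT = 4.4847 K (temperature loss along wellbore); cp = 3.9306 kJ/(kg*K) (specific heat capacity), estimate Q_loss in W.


Q_loss = mdot * cp * dT
Q_loss = 66.814 * 3.9306 * 4.4847
Q_loss = 1177.768 kW
Convert: 1177.768 kW * 1000.0 = 1.1778e+06 W
Q_loss = 1.1778e+06 W


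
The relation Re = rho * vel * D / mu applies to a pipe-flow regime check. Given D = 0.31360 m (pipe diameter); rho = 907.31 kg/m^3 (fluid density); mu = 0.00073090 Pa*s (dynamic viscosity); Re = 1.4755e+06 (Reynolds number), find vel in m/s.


vel = Re * mu / (rho * D)
vel = 1.4755e+06 * 0.00073090 / (907.31 * 0.31360)
vel = 3.7902 m/s


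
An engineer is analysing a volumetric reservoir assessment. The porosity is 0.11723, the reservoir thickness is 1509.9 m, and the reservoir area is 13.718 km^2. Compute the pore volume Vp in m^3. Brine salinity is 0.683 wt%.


Vp = A * 1e6 * hr * phi
Vp = 13.718 * 1e6 * 1509.9 * 0.11723
Vp = 2.4282e+09 m^3


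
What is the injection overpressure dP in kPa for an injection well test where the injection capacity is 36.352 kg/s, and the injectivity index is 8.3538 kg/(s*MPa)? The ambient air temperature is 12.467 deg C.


dP = mdot * 1000 / II
dP = 36.352 * 1000 / 8.3538
dP = 4351.6 kPa


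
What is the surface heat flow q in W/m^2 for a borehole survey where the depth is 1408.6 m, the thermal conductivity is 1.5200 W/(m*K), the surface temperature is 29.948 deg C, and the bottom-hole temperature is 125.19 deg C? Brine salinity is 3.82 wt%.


Step 1: grad = (T_d - T_surf)/d * 1000 = (125.19 - 29.948)/1408.6 * 1000 = 67.61465 deg C/km
Step 2: q = k * grad / 1000 = 1.52 * 67.61465 / 1000 = 0.10277 W/m^2
q = 0.10277 W/m^2


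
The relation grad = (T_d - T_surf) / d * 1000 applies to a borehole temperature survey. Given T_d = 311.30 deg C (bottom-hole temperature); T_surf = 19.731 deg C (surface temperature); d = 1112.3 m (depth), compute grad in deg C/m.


grad = (T_d - T_surf) / d * 1000
grad = (311.30 - 19.731) / 1112.3 * 1000
grad = 262.1316 deg C/km
Convert: 262.1316 deg C/km * 0.001 = 0.26213 deg C/m
grad = 0.26213 deg C/m


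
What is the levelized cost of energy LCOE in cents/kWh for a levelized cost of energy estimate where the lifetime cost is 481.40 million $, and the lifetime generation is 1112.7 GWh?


LCOE = C_tot / E_tot * 100
LCOE = 481.40 / 1112.7 * 100
LCOE = 43.264 cents/kWh


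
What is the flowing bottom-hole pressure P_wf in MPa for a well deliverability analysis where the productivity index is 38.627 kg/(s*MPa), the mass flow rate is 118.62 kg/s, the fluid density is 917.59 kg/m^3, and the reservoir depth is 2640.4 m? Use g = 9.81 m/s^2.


Step 1: P_i = rho*g*h/1e6 = 917.59*9.81*2640.4/1e6 = 23.76771 MPa
Step 2: P_wf = P_i - mdot/PI = 23.76771 - 118.62/38.627 = 20.697 MPa
P_wf = 20.697 MPa


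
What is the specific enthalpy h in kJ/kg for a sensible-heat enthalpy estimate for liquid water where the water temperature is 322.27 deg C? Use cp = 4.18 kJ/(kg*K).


h = cp * T
h = 4.18 * 322.27
h = 1347.1 kJ/kg


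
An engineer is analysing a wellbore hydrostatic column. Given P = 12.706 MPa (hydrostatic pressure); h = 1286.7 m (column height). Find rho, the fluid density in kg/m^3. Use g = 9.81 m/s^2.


rho = P * 1e6 / (g * h)
rho = 12.706 * 1e6 / (9.81 * 1286.7)
rho = 1006.6 kg/m^3


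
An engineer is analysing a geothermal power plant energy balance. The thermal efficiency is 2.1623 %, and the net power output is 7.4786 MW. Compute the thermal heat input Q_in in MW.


Q_in = W_net / (eta / 100)
Q_in = 7.4786 / (2.1623 / 100)
Q_in = 345.86 MW


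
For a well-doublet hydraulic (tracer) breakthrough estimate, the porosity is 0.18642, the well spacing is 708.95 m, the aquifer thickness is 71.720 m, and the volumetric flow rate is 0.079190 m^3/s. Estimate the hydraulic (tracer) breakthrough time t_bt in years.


t_bt = pi * hr * phi * L^2 / (3 * Qv) / (365.25*86400)
t_bt = pi * 71.720 * 0.18642 * 708.95^2 / (3 * 0.079190) / (365.25*86400)
t_bt = 2.8159 years


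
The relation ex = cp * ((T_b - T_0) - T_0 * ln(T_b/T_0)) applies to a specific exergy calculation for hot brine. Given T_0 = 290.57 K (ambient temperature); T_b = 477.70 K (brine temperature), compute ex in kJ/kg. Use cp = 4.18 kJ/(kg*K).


ex = cp * ((T_b - T_0) - T_0 * ln(T_b/T_0))
ex = 4.18 * ((477.70 - 290.57) - 290.57 * ln(477.70/290.57))
ex = 178.39 kJ/kg


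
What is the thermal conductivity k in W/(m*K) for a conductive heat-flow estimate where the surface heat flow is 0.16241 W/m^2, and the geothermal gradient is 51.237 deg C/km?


k = q * 1000 / grad
k = 0.16241 * 1000 / 51.237
k = 3.1698 W/(m*K)


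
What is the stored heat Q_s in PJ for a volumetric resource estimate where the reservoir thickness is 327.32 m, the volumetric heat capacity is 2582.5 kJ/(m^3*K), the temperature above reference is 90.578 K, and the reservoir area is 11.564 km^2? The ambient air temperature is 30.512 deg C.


Step 1: Vr = A*1e6*hr = 11.564*1e6*327.32 = 3.785128e+09 m^3
Step 2: Q_s = Vr*rhoc*dT/1e12 = 3.785128e+09*2582.5*90.578/1e12 = 885.41 PJ
Q_s = 885.41 PJ


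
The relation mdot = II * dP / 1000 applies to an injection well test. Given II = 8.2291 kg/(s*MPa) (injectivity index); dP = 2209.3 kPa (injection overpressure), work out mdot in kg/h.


mdot = II * dP / 1000
mdot = 8.2291 * 2209.3 / 1000
mdot = 18.18055 kg/s
Convert: 18.18055 kg/s * 3600.0 = 65450 kg/h
mdot = 65450 kg/h


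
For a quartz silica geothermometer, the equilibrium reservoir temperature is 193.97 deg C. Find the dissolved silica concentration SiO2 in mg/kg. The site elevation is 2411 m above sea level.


SiO2 = 10^(5.19 - 1309/(T_eq + 273.15))
SiO2 = 10^(5.19 - 1309/(193.97 + 273.15))
SiO2 = 244.19 mg/kg


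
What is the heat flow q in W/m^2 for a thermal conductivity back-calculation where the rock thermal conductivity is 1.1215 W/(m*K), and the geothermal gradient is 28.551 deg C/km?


q = k * grad / 1000
q = 1.1215 * 28.551 / 1000
q = 0.032020 W/m^2


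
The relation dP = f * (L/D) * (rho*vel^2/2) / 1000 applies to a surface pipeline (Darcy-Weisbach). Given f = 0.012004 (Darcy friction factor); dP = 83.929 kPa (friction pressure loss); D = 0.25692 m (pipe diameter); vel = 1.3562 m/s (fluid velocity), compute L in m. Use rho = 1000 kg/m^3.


L = dP*1000*D / (f*rho*vel^2/2)
L = 83.929*1000*0.25692 / (0.012004*1000*1.3562^2/2)
L = 1953.3 m


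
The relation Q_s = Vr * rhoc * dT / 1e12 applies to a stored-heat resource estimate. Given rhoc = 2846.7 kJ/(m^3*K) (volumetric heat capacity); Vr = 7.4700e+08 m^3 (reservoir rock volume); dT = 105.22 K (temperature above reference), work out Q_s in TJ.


Q_s = Vr * rhoc * dT / 1e12
Q_s = 7.4700e+08 * 2846.7 * 105.22 / 1e12
Q_s = 223.7487 PJ
Convert: 223.7487 PJ * 1000.0 = 2.2375e+05 TJ
Q_s = 2.2375e+05 TJ


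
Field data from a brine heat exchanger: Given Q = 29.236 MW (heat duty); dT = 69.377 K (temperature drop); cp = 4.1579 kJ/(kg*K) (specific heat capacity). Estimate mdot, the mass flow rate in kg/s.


mdot = Q * 1000 / (cp * dT)
mdot = 29.236 * 1000 / (4.1579 * 69.377)
mdot = 101.35 kg/s


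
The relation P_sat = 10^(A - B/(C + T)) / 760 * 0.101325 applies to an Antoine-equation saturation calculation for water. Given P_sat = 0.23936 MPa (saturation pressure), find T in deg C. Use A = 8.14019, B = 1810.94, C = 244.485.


T = B / (A - log10(P_sat * 760 / 0.101325)) - C
T = 1810.94 / (8.14019 - log10(0.23936 * 760 / 0.101325)) - 244.485
T = 126.15 deg C


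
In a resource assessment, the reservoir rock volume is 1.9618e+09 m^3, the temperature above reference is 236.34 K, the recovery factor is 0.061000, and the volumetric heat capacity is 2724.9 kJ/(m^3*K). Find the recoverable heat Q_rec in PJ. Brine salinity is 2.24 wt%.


Step 1: Q_s = Vr*rhoc*dT/1e12 = 1.9618e+09*2724.9*236.34/1e12 = 1263.405 PJ
Step 2: Q_rec = Q_s * RF = 1263.405 * 0.061 = 77.068 PJ
Q_rec = 77.068 PJ


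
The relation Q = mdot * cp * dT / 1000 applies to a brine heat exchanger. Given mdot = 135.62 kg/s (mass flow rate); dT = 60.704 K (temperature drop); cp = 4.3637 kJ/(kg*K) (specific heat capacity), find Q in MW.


Q = mdot * cp * dT / 1000
Q = 135.62 * 4.3637 * 60.704 / 1000
Q = 35.925 MW


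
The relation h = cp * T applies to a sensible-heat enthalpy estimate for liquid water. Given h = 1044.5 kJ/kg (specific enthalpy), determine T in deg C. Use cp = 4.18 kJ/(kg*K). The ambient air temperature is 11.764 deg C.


T = h / cp
T = 1044.5 / 4.18
T = 249.88 deg C


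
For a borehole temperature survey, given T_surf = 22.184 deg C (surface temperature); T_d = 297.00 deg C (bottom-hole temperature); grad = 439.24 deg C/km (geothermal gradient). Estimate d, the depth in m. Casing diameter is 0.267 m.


d = (T_d - T_surf) / grad * 1000
d = (297.00 - 22.184) / 439.24 * 1000
d = 625.66 m


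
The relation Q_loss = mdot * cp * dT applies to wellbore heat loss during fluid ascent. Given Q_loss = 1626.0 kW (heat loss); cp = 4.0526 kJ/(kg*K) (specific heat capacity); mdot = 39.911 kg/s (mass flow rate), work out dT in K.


dT = Q_loss / (mdot * cp)
dT = 1626.0 / (39.911 * 4.0526)
dT = 10.053 K


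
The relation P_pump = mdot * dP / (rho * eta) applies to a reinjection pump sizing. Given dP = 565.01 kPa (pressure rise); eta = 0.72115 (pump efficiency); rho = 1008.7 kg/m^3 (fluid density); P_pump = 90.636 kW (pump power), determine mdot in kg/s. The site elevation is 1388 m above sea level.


mdot = P_pump * rho * eta / dP
mdot = 90.636 * 1008.7 * 0.72115 / 565.01
mdot = 116.69 kg/s


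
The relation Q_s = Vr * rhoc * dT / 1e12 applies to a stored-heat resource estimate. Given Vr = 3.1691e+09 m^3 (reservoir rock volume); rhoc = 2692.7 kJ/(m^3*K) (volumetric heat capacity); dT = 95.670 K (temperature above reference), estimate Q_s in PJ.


Q_s = Vr * rhoc * dT / 1e12
Q_s = 3.1691e+09 * 2692.7 * 95.670 / 1e12
Q_s = 816.39 PJ


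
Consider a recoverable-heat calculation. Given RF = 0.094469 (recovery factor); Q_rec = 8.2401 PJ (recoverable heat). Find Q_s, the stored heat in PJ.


Q_s = Q_rec / RF
Q_s = 8.2401 / 0.094469
Q_s = 87.225 PJ


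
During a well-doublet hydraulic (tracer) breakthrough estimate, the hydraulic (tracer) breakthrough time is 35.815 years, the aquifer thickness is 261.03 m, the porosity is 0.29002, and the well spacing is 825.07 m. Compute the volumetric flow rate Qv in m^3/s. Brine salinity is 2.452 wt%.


Qv = pi*hr*phi*L^2 / (3*t_bt*365.25*86400)
Qv = pi*261.03*0.29002*825.07^2 / (3*35.815*365.25*86400)
Qv = 0.047748 m^3/s


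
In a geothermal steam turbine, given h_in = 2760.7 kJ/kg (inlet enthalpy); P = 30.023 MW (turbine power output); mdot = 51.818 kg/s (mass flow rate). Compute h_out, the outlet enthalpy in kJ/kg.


h_out = h_in - P * 1000 / mdot
h_out = 2760.7 - 30.023 * 1000 / 51.818
h_out = 2181.3 kJ/kg


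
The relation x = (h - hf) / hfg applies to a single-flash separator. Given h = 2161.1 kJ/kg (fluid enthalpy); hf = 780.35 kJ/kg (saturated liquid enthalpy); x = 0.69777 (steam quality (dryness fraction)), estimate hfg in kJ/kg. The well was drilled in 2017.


hfg = (h - hf) / x
hfg = (2161.1 - 780.35) / 0.69777
hfg = 1978.8 kJ/kg


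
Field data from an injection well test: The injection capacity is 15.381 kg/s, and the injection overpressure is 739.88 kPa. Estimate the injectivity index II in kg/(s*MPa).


II = mdot * 1000 / dP
II = 15.381 * 1000 / 739.88
II = 20.789 kg/(s*MPa)


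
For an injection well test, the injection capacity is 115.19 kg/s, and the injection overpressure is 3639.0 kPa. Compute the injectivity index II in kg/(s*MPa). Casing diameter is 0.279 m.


II = mdot * 1000 / dP
II = 115.19 * 1000 / 3639.0
II = 31.654 kg/(s*MPa)


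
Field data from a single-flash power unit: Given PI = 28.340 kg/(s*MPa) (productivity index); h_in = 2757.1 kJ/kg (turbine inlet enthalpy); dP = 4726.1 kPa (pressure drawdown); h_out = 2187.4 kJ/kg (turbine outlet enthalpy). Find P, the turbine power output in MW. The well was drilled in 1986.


Step 1: mdot = PI * dP / 1000 = 28.34 * 4726.1 / 1000 = 133.9377 kg/s
Step 2: P = mdot*(h_in - h_out)/1000 = 133.9377*(2757.1 - 2187.4)/1000 = 76.304 MW
P = 76.304 MW


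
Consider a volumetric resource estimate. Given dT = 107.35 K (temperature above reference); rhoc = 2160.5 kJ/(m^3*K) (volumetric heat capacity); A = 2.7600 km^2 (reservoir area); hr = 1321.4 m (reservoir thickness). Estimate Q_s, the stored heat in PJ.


Step 1: Vr = A*1e6*hr = 2.76*1e6*1321.4 = 3.647064e+09 m^3
Step 2: Q_s = Vr*rhoc*dT/1e12 = 3.647064e+09*2160.5*107.35/1e12 = 845.86 PJ
Q_s = 845.86 PJ


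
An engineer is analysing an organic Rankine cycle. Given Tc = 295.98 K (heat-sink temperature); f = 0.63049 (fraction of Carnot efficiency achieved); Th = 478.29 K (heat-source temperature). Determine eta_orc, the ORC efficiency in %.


eta_orc = (1 - Tc/Th) * f * 100
eta_orc = (1 - 295.98/478.29) * 0.63049 * 100
eta_orc = 24.032 %


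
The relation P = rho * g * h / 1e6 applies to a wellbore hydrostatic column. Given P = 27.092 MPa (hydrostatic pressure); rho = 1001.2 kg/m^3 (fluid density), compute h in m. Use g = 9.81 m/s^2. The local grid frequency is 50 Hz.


h = P * 1e6 / (g * rho)
h = 27.092 * 1e6 / (9.81 * 1001.2)
h = 2758.4 m


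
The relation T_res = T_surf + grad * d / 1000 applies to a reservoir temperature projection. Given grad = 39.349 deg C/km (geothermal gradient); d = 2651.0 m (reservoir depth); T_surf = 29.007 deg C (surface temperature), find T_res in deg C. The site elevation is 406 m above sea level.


T_res = T_surf + grad * d / 1000
T_res = 29.007 + 39.349 * 2651.0 / 1000
T_res = 133.32 deg C


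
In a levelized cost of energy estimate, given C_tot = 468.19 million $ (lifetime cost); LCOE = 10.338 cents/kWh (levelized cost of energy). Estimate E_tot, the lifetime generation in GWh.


E_tot = C_tot / LCOE * 100
E_tot = 468.19 / 10.338 * 100
E_tot = 4528.8 GWh


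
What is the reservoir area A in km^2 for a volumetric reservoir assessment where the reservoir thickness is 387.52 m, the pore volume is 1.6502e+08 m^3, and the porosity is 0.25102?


A = Vp / (1e6 * hr * phi)
A = 1.6502e+08 / (1e6 * 387.52 * 0.25102)
A = 1.6964 km^2


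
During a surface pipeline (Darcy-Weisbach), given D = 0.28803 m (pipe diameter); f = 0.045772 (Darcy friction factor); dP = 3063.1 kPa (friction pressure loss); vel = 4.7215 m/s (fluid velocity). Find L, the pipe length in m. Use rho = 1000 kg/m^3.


L = dP*1000*D / (f*rho*vel^2/2)
L = 3063.1*1000*0.28803 / (0.045772*1000*4.7215^2/2)
L = 1729.3 m


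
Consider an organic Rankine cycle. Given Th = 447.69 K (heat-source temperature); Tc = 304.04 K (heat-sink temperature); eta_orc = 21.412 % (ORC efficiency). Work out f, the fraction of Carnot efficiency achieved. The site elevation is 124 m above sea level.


f = (eta_orc/100) / (1 - Tc/Th)
f = (21.412/100) / (1 - 304.04/447.69)
f = 0.66731


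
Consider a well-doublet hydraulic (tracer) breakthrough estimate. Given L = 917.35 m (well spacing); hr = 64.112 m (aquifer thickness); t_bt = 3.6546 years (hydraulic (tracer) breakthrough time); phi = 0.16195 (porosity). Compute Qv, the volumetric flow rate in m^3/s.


Qv = pi*hr*phi*L^2 / (3*t_bt*365.25*86400)
Qv = pi*64.112*0.16195*917.35^2 / (3*3.6546*365.25*86400)
Qv = 0.079337 m^3/s


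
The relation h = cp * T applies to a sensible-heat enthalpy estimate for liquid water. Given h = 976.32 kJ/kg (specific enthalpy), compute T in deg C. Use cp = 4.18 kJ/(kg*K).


T = h / cp
T = 976.32 / 4.18
T = 233.57 deg C


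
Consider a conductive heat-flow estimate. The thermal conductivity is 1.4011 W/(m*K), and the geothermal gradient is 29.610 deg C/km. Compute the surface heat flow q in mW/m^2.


q = k * grad / 1000
q = 1.4011 * 29.610 / 1000
q = 0.04148657 W/m^2
Convert: 0.04148657 W/m^2 * 1000.0 = 41.487 mW/m^2
q = 41.487 mW/m^2


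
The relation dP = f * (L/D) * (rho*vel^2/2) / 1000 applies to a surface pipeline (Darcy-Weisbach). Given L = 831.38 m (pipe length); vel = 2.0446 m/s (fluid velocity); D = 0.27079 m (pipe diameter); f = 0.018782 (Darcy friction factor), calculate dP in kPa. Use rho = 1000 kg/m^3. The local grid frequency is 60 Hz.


dP = f * (L/D) * (rho*vel^2/2) / 1000
dP = 0.018782 * (831.38/0.27079) * (1000*2.0446^2/2) / 1000
dP = 120.53 kPa


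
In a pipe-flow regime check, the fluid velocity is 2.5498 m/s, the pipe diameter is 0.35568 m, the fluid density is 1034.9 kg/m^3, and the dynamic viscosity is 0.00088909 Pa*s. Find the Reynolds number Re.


Re = rho * vel * D / mu
Re = 1034.9 * 2.5498 * 0.35568 / 0.00088909
Re = 1.0556e+06


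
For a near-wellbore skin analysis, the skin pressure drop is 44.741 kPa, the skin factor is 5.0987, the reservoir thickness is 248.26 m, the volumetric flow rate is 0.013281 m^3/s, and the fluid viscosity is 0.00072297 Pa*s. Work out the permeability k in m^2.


k = S*q*mu / (2*pi*dP_s*1000*hr)
k = 5.0987*0.013281*0.00072297 / (2*pi*44.741*1000*248.26)
k = 7.0148e-13 m^2


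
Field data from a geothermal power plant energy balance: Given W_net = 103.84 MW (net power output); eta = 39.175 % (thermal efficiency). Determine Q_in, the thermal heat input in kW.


Q_in = W_net / (eta / 100)
Q_in = 103.84 / (39.175 / 100)
Q_in = 265.0670 MW
Convert: 265.0670 MW * 1000.0 = 2.6507e+05 kW
Q_in = 2.6507e+05 kW


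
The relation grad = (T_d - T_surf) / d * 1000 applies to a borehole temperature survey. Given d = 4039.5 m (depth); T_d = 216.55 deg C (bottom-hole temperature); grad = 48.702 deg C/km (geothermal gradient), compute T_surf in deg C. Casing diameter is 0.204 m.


T_surf = T_d - grad * d / 1000
T_surf = 216.55 - 48.702 * 4039.5 / 1000
T_surf = 19.818 deg C


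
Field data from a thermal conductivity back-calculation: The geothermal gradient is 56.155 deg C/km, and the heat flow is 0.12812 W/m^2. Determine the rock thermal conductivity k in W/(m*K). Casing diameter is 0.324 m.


k = q / (grad / 1000)
k = 0.12812 / (56.155 / 1000)
k = 2.2815 W/(m*K)


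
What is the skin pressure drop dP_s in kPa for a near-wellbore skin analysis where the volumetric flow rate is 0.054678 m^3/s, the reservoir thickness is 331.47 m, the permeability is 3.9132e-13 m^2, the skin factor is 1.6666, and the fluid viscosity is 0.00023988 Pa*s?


dP_s = S * q * mu / (2*pi*k*hr) / 1000
dP_s = 1.6666 * 0.054678 * 0.00023988 / (2*pi*3.9132e-13*331.47) / 1000
dP_s = 26.821 kPa


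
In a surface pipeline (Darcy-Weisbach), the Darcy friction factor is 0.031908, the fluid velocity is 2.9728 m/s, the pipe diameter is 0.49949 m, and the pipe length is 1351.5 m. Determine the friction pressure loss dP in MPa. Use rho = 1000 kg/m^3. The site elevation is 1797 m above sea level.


dP = f * (L/D) * (rho*vel^2/2) / 1000
dP = 0.031908 * (1351.5/0.49949) * (1000*2.9728^2/2) / 1000
dP = 381.4962 kPa
Convert: 381.4962 kPa * 0.001 = 0.38150 MPa
dP = 0.38150 MPa


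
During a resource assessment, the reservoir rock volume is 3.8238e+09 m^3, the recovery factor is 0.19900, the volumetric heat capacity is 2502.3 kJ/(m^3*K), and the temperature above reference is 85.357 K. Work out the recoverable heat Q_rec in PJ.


Step 1: Q_s = Vr*rhoc*dT/1e12 = 3.8238e+09*2502.3*85.357/1e12 = 816.7209 PJ
Step 2: Q_rec = Q_s * RF = 816.7209 * 0.199 = 162.53 PJ
Q_rec = 162.53 PJ


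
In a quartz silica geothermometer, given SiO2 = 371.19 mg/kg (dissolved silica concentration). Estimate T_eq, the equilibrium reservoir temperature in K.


T_eq = 1309 / (5.19 - log10(SiO2)) - 273.15
T_eq = 1309 / (5.19 - log10(371.19)) - 273.15
T_eq = 226.3913 deg C
Convert to K: 226.3913 + 273.15 = 499.54 K
T_eq = 499.54 K


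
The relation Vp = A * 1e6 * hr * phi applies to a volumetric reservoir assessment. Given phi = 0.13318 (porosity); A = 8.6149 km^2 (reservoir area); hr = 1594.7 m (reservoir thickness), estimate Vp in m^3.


Vp = A * 1e6 * hr * phi
Vp = 8.6149 * 1e6 * 1594.7 * 0.13318
Vp = 1.8297e+09 m^3
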